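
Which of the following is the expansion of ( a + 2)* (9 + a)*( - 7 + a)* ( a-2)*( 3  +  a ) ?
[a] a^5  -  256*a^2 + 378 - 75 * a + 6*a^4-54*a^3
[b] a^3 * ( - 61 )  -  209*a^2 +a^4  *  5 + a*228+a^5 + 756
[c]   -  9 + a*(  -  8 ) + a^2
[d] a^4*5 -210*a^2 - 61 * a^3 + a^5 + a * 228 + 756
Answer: b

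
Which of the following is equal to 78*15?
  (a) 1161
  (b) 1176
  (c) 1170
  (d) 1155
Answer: c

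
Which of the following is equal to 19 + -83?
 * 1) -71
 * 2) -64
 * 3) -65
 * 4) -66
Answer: 2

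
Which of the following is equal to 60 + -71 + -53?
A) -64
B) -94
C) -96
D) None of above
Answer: A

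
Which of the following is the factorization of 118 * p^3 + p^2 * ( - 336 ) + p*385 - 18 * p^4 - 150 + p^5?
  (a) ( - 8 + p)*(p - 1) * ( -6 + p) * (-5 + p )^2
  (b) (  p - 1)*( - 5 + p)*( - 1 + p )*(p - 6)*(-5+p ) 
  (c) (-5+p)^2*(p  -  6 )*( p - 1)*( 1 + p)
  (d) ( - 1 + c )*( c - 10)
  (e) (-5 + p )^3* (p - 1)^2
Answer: b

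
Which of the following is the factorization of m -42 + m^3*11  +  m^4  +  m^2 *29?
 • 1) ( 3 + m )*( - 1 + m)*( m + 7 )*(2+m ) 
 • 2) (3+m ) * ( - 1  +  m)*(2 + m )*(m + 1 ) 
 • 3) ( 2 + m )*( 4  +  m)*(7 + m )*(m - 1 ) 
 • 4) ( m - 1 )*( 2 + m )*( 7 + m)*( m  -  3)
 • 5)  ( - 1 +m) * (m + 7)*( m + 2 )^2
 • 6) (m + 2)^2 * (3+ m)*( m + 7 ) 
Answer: 1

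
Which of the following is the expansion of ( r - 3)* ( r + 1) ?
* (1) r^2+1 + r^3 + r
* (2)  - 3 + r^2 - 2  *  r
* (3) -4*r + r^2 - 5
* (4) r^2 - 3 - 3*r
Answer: 2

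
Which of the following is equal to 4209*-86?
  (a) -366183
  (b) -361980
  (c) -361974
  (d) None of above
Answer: c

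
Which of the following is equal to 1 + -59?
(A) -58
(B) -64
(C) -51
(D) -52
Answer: A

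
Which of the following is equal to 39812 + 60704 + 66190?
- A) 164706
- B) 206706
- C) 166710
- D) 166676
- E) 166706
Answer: E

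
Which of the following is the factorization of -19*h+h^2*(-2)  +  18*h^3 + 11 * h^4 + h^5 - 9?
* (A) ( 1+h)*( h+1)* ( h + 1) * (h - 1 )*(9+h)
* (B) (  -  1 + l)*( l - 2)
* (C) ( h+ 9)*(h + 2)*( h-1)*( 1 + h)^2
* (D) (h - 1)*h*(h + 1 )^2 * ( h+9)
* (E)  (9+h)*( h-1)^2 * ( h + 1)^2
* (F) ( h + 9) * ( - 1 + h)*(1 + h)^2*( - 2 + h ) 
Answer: A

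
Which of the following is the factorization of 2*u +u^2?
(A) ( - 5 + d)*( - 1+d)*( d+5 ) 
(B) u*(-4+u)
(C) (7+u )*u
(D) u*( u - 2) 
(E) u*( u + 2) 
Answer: E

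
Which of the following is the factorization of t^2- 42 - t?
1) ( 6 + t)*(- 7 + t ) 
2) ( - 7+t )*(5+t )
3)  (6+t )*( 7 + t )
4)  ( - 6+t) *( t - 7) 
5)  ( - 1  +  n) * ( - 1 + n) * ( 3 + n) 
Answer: 1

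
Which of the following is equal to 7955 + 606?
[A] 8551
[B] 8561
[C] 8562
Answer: B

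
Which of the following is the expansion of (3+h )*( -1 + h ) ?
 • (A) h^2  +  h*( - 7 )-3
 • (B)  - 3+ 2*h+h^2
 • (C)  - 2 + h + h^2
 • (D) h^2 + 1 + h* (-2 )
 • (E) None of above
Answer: B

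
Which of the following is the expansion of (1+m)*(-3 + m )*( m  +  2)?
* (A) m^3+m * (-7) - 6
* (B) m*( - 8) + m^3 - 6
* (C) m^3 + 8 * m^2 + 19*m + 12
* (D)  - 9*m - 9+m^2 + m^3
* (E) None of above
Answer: A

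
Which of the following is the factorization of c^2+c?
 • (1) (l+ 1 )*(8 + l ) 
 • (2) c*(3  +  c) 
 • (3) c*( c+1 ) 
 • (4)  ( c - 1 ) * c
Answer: 3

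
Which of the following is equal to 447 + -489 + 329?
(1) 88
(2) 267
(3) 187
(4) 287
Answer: 4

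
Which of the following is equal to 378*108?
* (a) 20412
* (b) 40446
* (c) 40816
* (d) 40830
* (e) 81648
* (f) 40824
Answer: f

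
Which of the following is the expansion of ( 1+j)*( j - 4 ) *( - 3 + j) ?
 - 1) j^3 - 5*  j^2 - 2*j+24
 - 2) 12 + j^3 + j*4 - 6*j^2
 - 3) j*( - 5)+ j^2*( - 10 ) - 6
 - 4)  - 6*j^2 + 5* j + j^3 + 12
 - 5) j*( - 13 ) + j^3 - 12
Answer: 4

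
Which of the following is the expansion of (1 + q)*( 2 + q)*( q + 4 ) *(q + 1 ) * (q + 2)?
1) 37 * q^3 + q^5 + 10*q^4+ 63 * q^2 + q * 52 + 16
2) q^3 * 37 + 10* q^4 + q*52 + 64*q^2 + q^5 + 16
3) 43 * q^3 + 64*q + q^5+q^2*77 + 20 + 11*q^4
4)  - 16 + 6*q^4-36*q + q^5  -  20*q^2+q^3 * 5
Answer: 2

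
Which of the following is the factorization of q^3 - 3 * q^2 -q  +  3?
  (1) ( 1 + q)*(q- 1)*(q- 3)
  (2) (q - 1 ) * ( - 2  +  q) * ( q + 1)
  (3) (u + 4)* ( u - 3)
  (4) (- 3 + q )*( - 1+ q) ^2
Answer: 1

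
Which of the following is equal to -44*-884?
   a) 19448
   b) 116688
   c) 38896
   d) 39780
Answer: c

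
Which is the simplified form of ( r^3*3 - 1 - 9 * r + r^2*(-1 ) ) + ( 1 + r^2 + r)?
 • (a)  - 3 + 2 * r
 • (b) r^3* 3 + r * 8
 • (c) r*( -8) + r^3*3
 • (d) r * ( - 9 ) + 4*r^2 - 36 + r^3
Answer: c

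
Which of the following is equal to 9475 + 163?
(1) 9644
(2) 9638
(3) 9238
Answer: 2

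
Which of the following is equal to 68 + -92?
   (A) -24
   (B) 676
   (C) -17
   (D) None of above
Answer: A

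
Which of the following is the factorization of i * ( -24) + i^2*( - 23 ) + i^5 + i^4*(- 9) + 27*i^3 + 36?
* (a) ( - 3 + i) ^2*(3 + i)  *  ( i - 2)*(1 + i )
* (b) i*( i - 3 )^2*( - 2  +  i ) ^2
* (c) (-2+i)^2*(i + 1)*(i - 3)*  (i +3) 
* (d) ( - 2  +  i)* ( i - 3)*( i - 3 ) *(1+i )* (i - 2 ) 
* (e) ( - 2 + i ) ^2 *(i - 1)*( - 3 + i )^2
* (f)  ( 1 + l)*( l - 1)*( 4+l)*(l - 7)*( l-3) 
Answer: d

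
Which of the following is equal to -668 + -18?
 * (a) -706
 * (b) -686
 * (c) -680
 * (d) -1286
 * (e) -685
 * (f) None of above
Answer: b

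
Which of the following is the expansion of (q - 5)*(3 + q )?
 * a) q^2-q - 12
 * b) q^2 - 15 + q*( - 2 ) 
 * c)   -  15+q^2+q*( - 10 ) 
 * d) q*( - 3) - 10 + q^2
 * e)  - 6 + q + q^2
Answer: b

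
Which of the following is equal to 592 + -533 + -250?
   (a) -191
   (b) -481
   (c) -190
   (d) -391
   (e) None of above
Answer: a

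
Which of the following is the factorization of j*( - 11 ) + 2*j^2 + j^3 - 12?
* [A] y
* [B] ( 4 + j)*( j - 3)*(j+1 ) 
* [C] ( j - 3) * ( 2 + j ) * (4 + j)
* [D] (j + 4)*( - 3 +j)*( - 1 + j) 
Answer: B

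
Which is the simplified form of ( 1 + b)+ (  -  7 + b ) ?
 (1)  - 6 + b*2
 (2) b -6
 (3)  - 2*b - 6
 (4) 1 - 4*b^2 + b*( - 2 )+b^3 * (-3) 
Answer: 1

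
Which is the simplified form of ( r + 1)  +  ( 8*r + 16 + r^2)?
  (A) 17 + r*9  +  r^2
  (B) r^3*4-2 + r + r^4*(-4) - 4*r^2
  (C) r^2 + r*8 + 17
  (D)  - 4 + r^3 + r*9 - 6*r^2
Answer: A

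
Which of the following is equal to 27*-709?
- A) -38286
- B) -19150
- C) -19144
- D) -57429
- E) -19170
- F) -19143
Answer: F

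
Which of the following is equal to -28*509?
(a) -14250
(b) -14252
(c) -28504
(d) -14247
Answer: b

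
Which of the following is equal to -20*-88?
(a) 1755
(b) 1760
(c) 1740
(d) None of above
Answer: b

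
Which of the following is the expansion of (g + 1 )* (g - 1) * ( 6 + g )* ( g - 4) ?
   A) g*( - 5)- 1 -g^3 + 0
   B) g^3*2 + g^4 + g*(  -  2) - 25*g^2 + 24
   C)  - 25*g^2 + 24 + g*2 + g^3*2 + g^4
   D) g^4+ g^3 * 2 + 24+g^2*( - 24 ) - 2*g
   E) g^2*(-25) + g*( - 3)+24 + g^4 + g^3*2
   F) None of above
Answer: B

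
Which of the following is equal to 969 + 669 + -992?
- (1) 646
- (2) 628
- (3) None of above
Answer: 1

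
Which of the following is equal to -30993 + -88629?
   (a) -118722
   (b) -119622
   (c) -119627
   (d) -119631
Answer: b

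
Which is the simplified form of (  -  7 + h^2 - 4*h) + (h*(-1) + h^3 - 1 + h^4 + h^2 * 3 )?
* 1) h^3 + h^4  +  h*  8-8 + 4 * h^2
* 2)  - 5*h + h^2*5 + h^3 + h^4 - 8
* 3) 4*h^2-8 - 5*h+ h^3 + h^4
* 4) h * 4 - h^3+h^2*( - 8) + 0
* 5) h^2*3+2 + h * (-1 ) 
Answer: 3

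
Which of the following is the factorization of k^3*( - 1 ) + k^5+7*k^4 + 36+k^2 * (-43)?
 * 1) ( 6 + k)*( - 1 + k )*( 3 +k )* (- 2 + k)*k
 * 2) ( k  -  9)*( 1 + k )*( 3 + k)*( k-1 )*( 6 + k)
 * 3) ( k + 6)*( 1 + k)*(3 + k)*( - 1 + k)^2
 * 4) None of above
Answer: 4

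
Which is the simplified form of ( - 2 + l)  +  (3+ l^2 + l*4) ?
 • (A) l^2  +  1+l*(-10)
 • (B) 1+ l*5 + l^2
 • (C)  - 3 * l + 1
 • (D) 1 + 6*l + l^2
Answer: B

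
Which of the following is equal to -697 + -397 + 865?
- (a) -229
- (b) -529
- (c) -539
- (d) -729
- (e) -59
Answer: a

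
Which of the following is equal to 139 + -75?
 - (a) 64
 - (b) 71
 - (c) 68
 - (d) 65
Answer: a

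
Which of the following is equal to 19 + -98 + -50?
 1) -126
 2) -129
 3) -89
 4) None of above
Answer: 2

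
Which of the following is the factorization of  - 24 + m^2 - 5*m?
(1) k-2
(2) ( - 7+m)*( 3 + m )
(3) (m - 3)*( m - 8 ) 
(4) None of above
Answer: 4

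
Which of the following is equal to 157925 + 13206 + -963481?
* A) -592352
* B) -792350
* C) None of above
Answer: B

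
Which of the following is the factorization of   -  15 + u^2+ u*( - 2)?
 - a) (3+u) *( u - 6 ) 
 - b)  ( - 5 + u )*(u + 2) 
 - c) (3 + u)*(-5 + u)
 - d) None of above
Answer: c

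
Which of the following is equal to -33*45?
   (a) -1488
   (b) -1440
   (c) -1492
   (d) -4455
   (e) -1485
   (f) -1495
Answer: e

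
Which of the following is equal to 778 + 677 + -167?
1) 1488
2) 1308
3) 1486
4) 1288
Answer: 4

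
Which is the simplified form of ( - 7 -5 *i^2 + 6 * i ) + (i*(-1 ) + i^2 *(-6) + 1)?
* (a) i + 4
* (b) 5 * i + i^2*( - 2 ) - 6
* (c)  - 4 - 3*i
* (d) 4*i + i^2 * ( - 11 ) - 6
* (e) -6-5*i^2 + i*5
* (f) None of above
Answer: f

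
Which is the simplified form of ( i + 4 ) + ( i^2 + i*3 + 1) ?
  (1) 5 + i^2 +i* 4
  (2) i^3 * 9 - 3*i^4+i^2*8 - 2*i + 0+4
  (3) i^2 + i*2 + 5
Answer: 1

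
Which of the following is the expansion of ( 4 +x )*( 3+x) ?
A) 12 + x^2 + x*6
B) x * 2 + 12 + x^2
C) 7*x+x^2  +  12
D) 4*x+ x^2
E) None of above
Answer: C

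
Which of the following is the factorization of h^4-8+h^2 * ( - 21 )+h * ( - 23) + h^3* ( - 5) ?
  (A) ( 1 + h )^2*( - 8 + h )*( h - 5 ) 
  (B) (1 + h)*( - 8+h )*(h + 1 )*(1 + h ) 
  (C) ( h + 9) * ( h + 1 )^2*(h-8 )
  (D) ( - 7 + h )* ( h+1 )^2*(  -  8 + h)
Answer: B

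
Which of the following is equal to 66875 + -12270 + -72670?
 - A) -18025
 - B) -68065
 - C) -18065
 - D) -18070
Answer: C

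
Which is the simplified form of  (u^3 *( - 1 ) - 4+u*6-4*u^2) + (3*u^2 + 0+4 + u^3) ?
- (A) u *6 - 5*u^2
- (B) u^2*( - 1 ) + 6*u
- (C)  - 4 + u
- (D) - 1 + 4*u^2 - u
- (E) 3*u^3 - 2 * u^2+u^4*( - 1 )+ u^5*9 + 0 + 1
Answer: B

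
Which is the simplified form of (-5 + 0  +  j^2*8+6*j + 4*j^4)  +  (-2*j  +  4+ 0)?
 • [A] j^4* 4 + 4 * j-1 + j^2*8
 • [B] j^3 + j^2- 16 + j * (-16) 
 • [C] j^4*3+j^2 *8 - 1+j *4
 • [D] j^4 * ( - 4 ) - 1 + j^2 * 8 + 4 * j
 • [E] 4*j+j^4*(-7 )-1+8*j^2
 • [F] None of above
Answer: A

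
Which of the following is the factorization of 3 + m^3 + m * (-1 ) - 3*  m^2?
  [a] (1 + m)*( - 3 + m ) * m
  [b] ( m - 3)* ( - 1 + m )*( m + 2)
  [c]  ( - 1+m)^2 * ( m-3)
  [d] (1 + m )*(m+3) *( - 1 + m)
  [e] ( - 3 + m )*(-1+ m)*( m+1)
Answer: e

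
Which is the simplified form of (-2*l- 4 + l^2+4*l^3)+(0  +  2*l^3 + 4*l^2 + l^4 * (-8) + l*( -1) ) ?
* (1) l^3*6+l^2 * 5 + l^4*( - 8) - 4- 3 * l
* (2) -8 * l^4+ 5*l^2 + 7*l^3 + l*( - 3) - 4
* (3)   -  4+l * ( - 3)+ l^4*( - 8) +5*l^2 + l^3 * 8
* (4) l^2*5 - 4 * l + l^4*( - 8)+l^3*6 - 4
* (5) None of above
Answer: 1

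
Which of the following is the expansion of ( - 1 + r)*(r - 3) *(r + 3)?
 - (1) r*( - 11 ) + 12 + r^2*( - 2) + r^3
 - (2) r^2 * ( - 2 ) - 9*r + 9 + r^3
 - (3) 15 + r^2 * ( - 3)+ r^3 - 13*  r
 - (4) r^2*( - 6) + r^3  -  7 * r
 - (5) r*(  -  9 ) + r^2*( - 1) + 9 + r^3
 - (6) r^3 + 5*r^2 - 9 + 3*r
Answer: 5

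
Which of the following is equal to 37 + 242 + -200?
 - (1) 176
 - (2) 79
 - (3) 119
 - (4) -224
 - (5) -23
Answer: 2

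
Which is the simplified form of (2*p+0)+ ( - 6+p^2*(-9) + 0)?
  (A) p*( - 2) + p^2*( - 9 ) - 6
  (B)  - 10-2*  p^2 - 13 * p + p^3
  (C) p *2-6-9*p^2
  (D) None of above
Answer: C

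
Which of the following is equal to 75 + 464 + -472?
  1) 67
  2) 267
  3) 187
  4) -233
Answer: 1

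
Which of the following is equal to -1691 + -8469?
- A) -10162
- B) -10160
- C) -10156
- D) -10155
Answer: B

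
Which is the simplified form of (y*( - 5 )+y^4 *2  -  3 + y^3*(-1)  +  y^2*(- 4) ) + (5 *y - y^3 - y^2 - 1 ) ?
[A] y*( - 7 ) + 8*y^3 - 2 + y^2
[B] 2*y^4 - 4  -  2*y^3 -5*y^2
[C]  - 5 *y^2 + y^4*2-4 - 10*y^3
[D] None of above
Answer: B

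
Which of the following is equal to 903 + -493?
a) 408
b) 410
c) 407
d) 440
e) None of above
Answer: b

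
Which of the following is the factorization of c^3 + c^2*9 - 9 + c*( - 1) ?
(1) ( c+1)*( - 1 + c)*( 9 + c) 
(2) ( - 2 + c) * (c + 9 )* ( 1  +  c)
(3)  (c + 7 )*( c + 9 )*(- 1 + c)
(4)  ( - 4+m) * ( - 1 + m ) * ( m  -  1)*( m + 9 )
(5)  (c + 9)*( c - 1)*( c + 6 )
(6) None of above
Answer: 1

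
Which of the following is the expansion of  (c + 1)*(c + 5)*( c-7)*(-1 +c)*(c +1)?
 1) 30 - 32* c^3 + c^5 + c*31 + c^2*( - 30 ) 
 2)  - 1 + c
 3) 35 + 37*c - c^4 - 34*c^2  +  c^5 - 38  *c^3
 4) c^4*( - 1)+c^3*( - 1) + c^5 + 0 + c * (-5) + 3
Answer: 3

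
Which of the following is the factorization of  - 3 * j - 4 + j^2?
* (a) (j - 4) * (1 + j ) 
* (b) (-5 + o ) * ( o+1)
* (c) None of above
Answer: a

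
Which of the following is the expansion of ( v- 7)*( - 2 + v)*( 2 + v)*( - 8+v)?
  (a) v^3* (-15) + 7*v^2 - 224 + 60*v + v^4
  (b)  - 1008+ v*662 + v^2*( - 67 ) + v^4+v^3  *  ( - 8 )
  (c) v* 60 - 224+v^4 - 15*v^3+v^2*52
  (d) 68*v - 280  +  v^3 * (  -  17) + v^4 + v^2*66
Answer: c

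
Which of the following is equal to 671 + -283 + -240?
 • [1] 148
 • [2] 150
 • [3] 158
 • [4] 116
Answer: 1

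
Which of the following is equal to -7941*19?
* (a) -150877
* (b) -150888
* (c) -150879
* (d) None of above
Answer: c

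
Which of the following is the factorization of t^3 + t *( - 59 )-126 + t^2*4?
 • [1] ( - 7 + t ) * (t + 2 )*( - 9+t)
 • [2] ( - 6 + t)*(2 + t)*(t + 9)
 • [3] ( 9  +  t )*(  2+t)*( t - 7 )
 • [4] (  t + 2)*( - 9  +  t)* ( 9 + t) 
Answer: 3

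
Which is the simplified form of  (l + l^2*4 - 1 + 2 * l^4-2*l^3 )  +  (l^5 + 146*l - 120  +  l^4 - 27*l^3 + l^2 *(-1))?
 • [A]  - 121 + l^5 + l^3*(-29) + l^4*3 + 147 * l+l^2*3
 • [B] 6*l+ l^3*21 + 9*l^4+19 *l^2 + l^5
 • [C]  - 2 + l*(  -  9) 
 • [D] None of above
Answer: A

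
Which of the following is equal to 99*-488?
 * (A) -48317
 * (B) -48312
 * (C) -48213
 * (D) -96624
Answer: B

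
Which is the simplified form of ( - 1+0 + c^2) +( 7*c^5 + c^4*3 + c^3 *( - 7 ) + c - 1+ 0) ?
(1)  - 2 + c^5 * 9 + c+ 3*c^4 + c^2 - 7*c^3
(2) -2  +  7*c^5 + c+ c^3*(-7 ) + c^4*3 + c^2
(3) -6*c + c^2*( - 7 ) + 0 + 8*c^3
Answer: 2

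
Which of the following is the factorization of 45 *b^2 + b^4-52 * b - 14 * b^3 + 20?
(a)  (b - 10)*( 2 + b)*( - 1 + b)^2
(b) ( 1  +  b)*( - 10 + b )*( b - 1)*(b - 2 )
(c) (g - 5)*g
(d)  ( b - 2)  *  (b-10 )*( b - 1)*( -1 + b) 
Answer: d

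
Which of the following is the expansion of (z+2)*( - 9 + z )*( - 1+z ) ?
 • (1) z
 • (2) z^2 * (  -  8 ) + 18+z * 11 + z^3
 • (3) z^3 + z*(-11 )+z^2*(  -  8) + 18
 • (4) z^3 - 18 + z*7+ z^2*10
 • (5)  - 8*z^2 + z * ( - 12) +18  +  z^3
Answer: 3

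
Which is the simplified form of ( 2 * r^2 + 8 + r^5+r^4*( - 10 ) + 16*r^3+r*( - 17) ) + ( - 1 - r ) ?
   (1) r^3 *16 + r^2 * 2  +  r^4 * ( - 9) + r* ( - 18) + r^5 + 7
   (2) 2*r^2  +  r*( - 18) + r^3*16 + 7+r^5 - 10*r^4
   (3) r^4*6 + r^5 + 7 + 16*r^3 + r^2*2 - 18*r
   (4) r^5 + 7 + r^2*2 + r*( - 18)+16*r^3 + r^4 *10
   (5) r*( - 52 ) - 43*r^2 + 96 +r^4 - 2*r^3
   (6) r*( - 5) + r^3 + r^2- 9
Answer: 2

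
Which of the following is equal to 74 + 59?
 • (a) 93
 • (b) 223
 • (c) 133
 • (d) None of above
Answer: c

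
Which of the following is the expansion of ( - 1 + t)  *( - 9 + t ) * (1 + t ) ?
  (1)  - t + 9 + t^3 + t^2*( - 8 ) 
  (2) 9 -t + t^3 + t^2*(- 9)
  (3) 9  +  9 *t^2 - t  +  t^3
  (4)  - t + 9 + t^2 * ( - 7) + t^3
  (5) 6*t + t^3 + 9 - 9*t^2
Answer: 2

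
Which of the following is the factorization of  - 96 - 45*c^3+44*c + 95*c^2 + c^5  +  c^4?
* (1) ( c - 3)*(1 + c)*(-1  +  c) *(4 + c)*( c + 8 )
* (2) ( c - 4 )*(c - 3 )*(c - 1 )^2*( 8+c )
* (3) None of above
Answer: 3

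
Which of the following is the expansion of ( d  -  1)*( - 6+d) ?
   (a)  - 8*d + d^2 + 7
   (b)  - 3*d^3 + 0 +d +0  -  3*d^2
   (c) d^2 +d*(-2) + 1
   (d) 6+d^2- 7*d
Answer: d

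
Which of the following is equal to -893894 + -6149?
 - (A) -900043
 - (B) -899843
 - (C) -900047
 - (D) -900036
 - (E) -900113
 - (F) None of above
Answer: A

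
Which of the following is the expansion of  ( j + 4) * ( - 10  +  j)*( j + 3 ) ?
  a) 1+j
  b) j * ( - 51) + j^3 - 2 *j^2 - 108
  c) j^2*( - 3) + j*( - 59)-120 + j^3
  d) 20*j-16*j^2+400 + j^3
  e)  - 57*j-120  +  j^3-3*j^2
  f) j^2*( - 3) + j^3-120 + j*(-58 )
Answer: f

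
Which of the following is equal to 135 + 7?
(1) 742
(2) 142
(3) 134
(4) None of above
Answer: 2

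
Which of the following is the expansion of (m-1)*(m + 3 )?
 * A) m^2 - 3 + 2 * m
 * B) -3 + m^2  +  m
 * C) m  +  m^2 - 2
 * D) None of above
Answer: A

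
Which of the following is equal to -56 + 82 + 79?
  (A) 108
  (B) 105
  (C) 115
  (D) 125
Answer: B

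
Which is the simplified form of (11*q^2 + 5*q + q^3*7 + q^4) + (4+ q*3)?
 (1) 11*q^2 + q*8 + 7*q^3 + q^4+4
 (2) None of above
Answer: 1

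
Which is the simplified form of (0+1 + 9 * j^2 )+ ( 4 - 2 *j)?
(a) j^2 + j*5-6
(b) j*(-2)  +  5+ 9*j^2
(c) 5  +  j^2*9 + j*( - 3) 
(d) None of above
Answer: b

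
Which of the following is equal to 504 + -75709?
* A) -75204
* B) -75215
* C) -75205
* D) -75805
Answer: C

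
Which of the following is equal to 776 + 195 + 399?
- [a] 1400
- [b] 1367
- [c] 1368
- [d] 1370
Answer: d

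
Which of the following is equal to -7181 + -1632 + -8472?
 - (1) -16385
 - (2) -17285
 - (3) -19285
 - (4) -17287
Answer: 2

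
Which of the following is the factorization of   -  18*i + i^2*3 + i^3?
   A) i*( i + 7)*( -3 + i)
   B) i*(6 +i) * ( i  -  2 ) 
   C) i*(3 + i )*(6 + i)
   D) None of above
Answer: D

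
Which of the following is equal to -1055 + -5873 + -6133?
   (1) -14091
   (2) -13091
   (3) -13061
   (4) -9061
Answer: 3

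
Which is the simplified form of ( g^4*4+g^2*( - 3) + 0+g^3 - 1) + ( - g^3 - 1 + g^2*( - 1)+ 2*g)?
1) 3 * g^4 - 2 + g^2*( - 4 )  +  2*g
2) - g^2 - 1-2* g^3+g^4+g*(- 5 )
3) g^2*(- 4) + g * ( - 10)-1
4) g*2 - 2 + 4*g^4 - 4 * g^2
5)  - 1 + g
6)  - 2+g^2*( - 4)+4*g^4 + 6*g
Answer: 4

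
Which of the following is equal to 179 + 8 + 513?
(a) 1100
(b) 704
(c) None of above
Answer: c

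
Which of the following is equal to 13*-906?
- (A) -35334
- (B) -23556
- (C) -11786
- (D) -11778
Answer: D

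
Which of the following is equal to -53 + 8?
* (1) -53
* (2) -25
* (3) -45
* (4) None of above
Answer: 3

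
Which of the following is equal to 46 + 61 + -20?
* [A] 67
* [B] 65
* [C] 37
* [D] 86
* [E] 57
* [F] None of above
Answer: F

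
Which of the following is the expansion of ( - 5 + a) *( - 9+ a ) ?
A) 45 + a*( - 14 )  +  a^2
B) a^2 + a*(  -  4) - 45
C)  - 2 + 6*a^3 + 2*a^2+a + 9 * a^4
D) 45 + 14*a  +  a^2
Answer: A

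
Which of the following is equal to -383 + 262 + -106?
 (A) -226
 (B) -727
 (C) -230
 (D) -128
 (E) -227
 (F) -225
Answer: E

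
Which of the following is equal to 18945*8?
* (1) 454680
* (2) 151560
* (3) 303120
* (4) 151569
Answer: 2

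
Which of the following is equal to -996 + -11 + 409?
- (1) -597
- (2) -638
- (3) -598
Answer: 3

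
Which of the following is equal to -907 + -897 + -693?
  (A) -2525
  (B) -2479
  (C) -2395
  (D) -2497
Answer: D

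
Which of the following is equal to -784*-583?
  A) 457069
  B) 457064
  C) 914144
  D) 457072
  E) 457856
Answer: D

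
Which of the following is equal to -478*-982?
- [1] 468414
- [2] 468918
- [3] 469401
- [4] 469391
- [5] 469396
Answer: 5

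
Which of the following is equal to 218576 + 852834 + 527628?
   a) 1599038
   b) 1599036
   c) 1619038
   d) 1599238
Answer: a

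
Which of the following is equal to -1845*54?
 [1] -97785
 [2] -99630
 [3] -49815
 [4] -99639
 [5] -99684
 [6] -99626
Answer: 2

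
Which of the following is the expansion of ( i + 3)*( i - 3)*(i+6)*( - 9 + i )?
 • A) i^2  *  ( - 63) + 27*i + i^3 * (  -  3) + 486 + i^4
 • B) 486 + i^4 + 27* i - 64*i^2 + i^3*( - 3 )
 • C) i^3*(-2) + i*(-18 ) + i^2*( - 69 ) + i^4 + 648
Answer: A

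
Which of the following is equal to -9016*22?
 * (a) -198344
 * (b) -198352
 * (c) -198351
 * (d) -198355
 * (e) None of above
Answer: b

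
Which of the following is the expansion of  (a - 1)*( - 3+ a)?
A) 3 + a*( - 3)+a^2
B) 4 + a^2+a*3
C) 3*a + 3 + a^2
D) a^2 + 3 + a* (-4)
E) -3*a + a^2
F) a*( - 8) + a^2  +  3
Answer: D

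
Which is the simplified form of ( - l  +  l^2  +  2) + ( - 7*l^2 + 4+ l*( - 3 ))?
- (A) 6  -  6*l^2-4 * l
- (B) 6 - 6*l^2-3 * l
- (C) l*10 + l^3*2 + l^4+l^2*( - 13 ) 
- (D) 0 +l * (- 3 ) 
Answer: A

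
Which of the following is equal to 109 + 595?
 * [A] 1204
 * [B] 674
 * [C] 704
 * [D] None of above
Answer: C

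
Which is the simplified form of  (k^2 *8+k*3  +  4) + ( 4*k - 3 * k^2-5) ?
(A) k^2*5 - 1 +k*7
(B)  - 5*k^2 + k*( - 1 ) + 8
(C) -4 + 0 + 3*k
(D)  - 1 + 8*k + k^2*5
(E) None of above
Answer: A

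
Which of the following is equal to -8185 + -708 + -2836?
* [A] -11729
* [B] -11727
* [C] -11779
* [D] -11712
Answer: A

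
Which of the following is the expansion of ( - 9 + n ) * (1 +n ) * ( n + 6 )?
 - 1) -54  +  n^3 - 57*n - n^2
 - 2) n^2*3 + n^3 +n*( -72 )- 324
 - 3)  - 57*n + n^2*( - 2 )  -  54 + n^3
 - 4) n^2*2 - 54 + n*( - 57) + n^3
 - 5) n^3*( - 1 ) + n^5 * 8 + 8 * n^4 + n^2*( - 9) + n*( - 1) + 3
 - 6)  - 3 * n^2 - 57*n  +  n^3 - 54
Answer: 3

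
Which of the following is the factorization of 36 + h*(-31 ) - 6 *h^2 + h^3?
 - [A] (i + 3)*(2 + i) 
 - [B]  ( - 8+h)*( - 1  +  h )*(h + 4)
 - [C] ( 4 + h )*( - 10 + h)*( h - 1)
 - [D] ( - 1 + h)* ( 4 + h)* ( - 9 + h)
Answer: D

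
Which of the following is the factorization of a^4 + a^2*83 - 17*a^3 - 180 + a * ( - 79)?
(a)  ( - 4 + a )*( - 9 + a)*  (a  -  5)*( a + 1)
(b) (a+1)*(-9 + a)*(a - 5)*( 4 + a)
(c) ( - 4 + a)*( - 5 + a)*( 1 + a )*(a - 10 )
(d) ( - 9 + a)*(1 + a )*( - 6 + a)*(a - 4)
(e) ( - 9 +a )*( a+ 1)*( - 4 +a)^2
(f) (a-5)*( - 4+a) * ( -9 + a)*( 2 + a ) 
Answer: a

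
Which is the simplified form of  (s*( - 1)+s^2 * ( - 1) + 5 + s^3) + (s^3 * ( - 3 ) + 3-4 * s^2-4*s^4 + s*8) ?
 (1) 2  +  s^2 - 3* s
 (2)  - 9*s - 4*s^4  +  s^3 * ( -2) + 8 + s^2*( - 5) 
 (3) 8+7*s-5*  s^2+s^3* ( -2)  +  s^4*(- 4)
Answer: 3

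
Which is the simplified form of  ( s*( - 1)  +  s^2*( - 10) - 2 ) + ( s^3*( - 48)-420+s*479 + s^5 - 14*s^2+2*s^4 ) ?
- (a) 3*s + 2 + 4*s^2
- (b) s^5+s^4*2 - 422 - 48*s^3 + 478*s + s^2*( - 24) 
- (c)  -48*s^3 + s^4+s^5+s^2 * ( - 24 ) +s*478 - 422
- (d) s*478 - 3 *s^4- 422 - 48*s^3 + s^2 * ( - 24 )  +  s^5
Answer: b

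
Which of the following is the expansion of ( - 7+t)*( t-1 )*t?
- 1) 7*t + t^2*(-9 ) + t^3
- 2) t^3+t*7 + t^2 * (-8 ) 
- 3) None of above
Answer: 2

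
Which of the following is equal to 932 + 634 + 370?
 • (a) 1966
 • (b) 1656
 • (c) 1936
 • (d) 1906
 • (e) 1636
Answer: c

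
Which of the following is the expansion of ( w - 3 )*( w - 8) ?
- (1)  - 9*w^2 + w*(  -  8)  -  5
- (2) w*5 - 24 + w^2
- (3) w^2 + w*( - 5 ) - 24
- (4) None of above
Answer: 4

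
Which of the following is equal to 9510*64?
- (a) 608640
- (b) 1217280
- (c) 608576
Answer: a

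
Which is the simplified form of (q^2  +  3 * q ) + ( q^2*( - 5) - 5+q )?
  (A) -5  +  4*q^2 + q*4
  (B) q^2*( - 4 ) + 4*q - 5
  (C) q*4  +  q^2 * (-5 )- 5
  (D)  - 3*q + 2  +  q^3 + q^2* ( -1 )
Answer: B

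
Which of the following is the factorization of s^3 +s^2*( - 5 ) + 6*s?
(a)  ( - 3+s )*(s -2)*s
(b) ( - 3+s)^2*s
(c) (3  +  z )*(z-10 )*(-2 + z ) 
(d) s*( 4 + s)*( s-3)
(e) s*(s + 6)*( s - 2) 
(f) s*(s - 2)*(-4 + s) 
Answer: a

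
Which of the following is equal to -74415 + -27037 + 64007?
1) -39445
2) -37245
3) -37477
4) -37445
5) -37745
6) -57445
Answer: 4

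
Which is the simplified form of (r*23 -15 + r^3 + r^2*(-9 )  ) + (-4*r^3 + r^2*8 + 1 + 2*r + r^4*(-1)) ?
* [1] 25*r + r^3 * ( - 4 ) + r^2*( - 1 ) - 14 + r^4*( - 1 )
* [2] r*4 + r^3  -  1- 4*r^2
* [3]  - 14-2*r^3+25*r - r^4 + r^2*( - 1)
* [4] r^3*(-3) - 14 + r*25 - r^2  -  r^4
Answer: 4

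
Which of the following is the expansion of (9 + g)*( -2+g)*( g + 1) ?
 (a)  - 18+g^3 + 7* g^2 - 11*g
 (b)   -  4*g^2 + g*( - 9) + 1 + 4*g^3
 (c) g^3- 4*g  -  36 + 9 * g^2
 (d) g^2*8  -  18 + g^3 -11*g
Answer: d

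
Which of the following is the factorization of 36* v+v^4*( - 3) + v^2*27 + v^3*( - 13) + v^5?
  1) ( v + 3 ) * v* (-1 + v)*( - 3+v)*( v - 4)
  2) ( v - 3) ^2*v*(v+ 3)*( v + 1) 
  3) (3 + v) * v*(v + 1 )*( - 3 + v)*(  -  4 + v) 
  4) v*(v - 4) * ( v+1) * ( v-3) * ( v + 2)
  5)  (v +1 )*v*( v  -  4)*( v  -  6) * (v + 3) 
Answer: 3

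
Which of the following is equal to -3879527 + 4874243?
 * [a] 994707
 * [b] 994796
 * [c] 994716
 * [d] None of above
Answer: c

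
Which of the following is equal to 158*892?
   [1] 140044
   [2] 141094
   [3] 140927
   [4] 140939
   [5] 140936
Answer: 5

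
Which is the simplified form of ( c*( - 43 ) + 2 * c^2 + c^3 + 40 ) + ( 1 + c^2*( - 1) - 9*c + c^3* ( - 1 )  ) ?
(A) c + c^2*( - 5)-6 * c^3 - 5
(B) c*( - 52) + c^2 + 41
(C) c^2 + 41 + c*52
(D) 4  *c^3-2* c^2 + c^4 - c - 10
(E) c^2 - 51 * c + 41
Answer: B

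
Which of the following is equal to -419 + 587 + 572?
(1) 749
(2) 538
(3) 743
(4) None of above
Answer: 4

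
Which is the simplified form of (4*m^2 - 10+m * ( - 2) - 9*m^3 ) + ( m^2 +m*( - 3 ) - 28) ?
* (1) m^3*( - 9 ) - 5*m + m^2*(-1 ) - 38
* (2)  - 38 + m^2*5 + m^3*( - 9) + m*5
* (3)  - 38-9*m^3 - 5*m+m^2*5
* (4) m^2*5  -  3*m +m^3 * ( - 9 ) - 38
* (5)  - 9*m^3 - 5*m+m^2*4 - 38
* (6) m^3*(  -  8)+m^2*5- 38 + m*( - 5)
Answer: 3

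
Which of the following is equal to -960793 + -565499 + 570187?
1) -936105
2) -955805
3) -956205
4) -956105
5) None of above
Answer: 4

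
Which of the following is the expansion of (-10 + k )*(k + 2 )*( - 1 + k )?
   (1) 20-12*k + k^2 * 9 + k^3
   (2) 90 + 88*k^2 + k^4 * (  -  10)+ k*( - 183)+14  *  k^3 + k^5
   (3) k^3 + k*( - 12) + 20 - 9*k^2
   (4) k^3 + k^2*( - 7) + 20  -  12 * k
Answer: 3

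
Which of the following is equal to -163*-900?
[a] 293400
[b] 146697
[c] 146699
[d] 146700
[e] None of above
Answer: d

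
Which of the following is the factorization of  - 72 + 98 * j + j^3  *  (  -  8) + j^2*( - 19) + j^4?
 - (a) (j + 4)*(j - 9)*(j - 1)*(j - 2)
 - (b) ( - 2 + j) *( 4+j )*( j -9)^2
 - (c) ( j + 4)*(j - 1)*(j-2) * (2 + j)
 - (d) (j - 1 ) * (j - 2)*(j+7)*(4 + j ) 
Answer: a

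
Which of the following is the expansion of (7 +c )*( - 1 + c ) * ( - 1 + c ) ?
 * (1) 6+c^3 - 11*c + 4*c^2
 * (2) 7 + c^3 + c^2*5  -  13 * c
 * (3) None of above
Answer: 2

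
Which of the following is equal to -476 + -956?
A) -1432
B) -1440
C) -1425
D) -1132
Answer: A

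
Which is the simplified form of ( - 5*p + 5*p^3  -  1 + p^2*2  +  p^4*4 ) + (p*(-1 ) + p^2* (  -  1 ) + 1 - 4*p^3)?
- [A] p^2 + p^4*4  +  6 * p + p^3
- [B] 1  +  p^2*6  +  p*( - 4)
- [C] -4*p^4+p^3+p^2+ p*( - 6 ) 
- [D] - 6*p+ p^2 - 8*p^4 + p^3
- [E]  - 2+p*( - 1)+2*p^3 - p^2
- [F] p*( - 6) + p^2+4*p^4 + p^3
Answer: F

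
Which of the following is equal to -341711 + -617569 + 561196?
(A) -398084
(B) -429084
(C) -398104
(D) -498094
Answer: A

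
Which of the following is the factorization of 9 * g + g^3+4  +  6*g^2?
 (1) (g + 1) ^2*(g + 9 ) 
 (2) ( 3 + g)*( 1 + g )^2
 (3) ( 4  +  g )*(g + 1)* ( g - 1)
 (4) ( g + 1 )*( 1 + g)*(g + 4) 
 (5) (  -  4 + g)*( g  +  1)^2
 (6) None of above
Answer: 4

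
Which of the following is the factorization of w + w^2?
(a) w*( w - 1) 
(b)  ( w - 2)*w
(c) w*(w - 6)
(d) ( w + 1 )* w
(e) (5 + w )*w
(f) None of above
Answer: d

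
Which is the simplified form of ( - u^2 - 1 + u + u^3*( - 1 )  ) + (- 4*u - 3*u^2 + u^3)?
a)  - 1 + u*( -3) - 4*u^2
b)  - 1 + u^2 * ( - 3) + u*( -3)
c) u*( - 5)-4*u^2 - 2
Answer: a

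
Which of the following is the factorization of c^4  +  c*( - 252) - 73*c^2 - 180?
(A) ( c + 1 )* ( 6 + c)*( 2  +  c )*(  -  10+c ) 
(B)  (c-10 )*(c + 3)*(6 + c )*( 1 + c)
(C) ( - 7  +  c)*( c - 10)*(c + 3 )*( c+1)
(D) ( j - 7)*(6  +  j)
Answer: B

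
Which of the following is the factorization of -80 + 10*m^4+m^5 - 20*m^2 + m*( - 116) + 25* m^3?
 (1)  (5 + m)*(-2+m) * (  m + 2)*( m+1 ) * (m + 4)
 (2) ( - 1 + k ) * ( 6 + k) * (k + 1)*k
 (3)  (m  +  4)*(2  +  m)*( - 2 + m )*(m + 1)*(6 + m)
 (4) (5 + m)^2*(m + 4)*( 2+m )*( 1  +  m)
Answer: 1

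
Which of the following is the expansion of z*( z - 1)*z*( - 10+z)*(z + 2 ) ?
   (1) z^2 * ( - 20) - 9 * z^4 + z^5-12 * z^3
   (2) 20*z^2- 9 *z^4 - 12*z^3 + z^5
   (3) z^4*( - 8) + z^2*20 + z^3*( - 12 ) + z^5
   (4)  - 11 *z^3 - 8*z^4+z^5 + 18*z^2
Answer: 2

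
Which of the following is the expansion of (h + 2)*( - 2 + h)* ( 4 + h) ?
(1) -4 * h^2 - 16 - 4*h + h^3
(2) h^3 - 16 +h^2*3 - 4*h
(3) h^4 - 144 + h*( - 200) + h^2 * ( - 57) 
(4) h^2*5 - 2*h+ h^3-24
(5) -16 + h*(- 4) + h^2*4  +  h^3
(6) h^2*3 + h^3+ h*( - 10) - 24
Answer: 5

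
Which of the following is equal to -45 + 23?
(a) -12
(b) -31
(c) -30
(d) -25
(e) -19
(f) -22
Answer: f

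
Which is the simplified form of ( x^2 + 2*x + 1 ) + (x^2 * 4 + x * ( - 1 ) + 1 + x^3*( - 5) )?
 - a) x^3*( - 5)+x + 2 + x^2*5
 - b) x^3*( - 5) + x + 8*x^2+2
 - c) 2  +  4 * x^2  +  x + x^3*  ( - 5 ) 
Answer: a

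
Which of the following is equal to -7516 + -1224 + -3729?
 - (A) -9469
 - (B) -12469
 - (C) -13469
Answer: B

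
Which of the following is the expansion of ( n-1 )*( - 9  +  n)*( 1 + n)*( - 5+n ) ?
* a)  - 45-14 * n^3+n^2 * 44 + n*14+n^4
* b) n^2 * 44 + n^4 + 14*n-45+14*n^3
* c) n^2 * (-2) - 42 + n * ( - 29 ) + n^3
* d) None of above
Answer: a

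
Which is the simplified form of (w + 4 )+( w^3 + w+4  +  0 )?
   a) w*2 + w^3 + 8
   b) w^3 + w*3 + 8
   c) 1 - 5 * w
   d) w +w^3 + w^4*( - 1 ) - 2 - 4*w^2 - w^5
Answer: a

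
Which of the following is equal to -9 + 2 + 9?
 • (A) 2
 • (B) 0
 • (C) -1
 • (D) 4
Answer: A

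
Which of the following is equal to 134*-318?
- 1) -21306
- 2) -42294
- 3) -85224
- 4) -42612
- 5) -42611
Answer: 4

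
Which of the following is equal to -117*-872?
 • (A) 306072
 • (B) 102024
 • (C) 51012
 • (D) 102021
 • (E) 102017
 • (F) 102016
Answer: B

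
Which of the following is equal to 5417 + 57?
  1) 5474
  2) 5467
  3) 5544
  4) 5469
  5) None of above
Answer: 1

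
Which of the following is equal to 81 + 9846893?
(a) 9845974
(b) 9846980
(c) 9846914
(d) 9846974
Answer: d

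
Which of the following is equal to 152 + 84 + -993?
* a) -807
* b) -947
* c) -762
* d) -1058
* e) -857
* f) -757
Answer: f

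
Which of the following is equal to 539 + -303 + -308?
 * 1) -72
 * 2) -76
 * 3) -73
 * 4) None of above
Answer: 1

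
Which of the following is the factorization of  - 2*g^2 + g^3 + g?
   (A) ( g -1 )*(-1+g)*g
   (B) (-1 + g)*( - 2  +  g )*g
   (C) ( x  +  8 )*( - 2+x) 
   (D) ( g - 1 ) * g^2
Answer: A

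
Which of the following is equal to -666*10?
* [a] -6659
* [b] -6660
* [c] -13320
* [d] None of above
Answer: b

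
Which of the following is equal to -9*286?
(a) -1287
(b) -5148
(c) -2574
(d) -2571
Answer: c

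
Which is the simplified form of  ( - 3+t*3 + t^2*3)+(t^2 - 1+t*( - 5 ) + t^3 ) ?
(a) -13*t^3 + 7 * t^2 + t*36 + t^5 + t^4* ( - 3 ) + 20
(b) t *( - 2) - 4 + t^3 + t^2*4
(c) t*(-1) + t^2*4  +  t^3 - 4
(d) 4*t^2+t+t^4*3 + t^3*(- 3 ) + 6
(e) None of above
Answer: b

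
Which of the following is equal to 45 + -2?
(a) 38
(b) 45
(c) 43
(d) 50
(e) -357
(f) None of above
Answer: c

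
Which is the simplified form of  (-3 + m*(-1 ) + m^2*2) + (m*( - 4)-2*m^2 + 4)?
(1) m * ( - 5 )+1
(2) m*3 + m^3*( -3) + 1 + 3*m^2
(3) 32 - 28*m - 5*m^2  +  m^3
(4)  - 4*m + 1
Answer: 1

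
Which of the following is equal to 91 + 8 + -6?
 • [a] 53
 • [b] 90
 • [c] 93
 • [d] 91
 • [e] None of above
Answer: c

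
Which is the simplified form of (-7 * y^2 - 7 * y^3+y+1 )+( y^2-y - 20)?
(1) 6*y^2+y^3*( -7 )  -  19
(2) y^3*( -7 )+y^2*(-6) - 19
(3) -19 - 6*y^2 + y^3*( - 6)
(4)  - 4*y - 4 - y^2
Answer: 2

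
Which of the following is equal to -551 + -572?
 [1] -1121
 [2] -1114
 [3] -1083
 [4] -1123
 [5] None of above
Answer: 4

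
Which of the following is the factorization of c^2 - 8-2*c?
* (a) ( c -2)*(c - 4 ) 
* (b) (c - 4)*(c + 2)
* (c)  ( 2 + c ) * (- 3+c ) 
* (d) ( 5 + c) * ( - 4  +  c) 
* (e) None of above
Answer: b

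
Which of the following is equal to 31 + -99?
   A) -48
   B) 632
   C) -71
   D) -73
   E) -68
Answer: E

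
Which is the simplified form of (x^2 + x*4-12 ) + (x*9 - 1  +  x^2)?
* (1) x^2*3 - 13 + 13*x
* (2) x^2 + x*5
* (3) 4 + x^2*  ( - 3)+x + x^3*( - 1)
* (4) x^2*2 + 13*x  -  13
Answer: 4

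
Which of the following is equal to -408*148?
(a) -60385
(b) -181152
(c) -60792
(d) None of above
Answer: d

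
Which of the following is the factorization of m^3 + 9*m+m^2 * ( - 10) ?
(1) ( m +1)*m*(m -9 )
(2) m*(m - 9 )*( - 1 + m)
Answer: 2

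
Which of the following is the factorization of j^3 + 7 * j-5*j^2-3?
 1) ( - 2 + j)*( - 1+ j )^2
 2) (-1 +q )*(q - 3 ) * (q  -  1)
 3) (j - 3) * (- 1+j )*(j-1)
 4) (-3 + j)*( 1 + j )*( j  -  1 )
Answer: 3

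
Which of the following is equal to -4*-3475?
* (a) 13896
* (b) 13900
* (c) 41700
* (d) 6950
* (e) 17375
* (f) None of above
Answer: b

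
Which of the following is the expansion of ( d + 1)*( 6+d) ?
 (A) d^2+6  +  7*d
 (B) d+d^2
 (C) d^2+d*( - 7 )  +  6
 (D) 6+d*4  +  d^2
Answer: A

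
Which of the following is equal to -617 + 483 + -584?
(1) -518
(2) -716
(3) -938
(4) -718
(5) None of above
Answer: 4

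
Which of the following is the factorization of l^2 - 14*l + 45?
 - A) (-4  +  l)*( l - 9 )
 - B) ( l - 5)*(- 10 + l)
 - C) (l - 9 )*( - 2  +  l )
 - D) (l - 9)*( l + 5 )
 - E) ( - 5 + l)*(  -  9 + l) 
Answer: E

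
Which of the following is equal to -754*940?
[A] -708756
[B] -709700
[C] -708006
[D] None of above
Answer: D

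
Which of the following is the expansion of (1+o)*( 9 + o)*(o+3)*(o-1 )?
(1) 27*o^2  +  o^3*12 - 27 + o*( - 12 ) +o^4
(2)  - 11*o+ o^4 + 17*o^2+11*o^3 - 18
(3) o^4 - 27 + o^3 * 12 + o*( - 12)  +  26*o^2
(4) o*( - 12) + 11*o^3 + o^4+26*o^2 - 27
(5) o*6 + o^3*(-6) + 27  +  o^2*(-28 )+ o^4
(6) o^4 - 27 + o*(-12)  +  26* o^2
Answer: 3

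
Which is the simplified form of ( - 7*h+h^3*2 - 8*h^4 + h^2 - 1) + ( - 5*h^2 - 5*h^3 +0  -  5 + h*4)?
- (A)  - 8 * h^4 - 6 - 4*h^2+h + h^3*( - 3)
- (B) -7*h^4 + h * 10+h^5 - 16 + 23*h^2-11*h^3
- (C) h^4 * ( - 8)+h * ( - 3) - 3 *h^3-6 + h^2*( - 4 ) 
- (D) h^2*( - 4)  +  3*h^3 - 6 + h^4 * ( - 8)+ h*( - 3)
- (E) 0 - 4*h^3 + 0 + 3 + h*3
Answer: C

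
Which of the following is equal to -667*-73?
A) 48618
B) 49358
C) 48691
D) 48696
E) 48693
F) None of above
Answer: C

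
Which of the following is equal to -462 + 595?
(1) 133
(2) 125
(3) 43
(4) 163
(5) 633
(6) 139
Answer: 1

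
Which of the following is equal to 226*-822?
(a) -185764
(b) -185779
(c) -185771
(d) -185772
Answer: d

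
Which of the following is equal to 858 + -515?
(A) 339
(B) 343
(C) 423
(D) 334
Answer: B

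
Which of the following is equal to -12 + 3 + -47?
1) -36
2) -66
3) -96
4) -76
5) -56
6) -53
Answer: 5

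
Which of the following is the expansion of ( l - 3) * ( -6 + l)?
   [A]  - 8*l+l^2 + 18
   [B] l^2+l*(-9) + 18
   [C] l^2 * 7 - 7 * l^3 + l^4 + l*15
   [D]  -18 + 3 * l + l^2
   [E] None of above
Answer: B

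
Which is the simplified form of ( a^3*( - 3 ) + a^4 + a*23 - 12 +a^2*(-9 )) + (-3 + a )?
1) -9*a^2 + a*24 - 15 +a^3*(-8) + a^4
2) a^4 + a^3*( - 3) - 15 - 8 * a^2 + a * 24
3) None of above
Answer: 3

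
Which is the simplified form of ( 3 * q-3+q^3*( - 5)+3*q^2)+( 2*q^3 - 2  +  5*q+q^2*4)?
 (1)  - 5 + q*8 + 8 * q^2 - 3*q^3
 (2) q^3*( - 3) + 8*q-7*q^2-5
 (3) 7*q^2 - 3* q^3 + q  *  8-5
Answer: 3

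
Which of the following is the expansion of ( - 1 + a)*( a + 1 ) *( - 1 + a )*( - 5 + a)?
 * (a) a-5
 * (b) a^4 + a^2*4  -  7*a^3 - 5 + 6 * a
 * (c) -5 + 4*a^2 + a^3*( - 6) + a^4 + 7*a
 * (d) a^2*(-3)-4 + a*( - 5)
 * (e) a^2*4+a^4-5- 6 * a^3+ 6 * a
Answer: e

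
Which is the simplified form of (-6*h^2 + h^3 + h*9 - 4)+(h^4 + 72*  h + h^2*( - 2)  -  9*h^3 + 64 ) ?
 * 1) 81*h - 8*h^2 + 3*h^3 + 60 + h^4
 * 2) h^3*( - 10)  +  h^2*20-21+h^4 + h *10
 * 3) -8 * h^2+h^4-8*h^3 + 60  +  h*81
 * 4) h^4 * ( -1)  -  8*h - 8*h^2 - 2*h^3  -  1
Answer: 3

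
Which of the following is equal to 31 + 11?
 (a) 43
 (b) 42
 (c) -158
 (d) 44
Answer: b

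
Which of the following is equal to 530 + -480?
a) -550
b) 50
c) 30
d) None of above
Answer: b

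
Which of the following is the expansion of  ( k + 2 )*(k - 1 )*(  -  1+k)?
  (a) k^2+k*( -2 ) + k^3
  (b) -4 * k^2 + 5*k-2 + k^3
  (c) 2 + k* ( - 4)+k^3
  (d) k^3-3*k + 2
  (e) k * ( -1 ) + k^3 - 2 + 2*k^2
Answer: d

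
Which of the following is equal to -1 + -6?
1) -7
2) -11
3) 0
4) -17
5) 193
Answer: 1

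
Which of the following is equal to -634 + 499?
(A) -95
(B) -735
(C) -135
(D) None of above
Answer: C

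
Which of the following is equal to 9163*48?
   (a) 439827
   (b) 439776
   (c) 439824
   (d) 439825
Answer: c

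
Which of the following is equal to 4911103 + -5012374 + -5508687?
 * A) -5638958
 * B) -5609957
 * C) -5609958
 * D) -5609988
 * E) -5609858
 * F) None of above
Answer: C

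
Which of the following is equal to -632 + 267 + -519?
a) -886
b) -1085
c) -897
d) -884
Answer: d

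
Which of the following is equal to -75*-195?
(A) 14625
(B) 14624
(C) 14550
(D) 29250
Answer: A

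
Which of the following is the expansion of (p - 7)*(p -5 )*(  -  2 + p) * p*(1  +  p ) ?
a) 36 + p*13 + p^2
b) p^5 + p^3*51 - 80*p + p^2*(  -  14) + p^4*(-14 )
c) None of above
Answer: c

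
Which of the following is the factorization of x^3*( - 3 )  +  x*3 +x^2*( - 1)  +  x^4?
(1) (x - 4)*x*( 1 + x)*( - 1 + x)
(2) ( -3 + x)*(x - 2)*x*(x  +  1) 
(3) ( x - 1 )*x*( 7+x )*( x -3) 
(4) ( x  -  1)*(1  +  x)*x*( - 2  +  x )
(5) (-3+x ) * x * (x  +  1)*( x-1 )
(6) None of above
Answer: 5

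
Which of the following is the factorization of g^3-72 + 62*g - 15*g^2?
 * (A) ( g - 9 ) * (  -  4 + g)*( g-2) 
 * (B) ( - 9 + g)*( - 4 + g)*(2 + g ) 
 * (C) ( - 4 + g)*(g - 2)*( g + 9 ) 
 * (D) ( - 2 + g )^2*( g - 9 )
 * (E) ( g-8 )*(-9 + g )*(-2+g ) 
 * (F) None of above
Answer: A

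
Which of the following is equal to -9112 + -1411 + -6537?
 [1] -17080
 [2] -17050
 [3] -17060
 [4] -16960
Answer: 3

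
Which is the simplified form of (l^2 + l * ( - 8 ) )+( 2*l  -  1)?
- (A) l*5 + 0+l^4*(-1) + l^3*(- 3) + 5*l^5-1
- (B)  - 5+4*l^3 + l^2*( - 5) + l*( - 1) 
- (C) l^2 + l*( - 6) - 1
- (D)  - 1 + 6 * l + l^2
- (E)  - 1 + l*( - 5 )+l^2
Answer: C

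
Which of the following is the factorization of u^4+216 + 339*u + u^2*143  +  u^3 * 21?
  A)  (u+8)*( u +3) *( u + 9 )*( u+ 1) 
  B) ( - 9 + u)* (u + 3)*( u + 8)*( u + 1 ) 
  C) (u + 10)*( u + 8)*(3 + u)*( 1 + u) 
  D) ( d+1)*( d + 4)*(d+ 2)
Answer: A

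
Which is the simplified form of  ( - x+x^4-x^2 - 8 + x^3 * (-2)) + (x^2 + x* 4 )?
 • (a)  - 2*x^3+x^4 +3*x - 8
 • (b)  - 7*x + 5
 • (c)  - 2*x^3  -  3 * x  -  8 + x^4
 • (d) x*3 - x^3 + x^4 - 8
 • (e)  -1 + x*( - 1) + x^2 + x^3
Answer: a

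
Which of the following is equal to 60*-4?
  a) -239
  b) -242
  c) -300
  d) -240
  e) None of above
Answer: d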